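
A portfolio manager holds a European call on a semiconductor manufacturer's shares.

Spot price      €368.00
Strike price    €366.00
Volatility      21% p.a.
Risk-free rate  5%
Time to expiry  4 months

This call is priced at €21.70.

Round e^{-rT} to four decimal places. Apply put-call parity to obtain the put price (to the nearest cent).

exp(−rT) = exp(−0.05·0.3333) = 0.9835
Put-call parity: C − P = S − K·e^(−rT) = 368 − 366·0.9835 = 368 − 359.9610 = 8.0390
P = C − (C − P) = 21.70 − (8.0390) = 13.6610

€13.66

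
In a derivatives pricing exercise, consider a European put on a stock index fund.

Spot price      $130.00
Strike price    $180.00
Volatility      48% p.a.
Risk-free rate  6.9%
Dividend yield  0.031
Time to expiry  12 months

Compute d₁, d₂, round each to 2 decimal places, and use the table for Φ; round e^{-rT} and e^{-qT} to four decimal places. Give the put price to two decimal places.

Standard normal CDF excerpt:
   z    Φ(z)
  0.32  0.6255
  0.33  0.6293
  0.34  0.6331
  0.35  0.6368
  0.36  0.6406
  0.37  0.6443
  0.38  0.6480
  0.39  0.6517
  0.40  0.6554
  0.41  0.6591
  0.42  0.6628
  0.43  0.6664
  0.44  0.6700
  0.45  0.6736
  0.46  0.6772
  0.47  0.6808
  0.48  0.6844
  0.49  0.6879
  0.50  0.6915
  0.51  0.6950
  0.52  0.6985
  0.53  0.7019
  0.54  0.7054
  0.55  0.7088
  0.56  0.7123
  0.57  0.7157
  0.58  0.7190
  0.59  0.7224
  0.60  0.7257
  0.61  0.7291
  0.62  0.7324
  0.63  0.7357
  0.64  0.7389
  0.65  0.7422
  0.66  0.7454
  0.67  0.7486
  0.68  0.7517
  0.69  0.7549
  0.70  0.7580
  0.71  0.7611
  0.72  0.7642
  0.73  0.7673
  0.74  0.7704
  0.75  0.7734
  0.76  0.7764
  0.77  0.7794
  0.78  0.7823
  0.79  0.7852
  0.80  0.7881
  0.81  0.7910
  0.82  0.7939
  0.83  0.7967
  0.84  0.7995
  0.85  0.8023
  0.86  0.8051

σ√T = 0.48 × 1.0000 = 0.4800
d₁ = [ln(130/180) + (0.069 − 0.031 + 0.48²/2)·1] / 0.4800 = [-0.3254 + 0.1532] / 0.4800 = -0.3588 → -0.36
d₂ = d₁ − σ√T = -0.3588 − 0.4800 = -0.8388 → -0.84
e^(−qT) = e^(−0.031·1) = 0.9695;  e^(−rT) = e^(−0.069·1) = 0.9333
N(−d₂) = N(0.84) = 0.7995;  N(−d₁) = N(0.36) = 0.6406
P = 180·0.9333·0.7995 − 130·0.9695·0.6406 = 134.3112 − 80.7380 = 53.5732

$53.57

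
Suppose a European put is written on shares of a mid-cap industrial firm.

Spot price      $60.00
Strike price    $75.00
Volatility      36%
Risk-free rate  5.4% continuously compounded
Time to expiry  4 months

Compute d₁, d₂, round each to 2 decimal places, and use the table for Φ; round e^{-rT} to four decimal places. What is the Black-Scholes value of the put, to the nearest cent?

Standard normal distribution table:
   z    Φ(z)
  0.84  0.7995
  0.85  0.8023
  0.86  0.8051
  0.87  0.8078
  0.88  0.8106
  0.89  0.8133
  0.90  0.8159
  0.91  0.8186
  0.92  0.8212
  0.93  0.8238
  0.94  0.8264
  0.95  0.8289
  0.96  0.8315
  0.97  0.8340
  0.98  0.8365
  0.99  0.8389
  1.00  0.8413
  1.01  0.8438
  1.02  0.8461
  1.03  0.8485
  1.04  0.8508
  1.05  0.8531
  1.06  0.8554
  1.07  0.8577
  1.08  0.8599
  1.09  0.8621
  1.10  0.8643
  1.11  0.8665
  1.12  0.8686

$14.87

σ√T = 0.36·√0.3333 = 0.2078
d₁ = [ln(60/75) + (0.054 + 0.36²/2)·0.3333] / 0.2078 = [-0.2231 + 0.0396] / 0.2078 = -0.8831 which rounds to -0.88
d₂ = d₁ − σ√T = -0.8831 − 0.2078 = -1.0909 which rounds to -1.09
exp(−rT) = exp(−0.054·0.3333) = 0.9822
N(−d₂) = N(1.09) = 0.8621;  N(−d₁) = N(0.88) = 0.8106
P = 75·0.9822·0.8621 − 60·0.8106 = 63.5066 − 48.6360 = 14.8706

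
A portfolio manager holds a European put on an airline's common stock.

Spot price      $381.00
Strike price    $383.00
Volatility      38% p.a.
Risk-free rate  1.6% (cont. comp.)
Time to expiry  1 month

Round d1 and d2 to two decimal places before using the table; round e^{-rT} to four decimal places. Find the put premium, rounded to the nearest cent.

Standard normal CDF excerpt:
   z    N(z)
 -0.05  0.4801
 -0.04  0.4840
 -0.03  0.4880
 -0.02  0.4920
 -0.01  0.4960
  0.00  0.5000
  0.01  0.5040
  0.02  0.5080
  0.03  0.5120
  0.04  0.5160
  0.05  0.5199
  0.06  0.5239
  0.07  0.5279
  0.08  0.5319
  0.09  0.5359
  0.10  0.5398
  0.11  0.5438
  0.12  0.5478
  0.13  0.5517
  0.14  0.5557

σ√T = 0.38·√0.08333 = 0.1097
d₁ = [ln(381/383) + (0.016 + 0.38²/2)·0.08333] / 0.1097 = [-0.0052 + 0.0073] / 0.1097 = 0.0193 ⇒ 0.02
d₂ = d₁ − σ√T = 0.0193 − 0.1097 = -0.0904 ⇒ -0.09
exp(−rT) = exp(−0.016·0.08333) = 0.9987
P = 383·0.9987·N(0.09) − 381·N(-0.02) = 383·0.9987·0.5359 − 381·0.4920 = 204.9829 − 187.4520 = 17.5309

$17.53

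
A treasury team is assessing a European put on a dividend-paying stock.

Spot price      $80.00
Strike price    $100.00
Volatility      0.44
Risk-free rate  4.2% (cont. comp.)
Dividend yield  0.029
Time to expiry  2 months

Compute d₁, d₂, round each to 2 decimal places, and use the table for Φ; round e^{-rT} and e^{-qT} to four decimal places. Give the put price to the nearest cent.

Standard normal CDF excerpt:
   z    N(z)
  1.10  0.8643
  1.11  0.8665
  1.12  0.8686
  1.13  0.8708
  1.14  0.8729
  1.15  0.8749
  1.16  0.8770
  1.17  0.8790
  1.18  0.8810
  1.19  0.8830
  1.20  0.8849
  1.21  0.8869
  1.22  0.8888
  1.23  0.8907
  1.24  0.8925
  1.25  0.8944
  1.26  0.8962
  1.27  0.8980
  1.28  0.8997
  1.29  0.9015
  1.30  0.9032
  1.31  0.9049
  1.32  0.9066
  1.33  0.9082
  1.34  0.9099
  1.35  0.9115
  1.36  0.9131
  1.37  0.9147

σ√T = 0.44·√0.1667 = 0.1796
d₁ = [ln(80/100) + (0.042 − 0.029 + 0.44²/2)·0.1667] / 0.1796 = [-0.2231 + 0.0183] / 0.1796 = -1.1404 which rounds to -1.14
d₂ = d₁ − σ√T = -1.1404 − 0.1796 = -1.3200 which rounds to -1.32
e^(−qT) = e^(−0.029·0.1667) = 0.9952;  e^(−rT) = e^(−0.042·0.1667) = 0.9930
P = 100·0.9930·N(1.32) − 80·0.9952·N(1.14) = 100·0.9930·0.9066 − 80·0.9952·0.8729 = 90.0254 − 69.4968 = 20.5286

$20.53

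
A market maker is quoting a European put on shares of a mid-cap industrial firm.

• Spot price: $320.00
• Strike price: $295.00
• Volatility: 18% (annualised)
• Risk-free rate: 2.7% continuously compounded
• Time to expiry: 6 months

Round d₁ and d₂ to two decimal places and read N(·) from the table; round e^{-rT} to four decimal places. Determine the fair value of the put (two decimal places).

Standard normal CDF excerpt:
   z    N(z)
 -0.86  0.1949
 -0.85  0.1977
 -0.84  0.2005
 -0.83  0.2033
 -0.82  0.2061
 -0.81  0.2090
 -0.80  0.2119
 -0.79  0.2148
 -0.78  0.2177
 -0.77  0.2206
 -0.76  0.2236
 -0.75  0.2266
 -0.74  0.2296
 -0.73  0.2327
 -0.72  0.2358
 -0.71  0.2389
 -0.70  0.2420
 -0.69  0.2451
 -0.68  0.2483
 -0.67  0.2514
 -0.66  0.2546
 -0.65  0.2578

T = 0.5;  σ√T = 0.1273
d₁ = [ln(320/295) + (0.027 + ½·0.18²)·0.5] / (σ√T) = (0.0813 + 0.0216) / 0.1273 = 0.8088 ≈ 0.81
d₂ = 0.8088 − 0.1273 = 0.6815 ≈ 0.68
exp(−rT) = exp(−0.027·0.5) = 0.9866
P = 295·0.9866·N(-0.68) − 320·N(-0.81) = 295·0.9866·0.2483 − 320·0.2090 = 72.2670 − 66.8800 = 5.3870

$5.39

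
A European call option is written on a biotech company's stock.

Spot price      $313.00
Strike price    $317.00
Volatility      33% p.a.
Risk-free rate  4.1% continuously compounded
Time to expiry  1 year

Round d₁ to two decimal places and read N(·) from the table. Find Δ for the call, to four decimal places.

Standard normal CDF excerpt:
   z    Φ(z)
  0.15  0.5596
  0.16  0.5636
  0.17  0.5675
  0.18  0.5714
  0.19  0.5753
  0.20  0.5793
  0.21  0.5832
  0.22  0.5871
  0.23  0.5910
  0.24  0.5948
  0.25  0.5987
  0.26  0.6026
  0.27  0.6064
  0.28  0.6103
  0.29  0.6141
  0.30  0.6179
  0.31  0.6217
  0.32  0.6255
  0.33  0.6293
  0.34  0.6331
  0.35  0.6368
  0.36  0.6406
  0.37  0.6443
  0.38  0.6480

σ√T = 0.33·√1 = 0.3300
ln(S/K) + (r + σ²/2)T = ln(313/317) + (0.041 + 0.33²/2)·1 = -0.0127 + 0.0955 = 0.0828
d₁ = 0.0828 / 0.3300 = 0.2508 ≈ 0.25
N(d₁) = N(0.25) = 0.5987
Δ_call = N(d₁) = 0.5987

0.5987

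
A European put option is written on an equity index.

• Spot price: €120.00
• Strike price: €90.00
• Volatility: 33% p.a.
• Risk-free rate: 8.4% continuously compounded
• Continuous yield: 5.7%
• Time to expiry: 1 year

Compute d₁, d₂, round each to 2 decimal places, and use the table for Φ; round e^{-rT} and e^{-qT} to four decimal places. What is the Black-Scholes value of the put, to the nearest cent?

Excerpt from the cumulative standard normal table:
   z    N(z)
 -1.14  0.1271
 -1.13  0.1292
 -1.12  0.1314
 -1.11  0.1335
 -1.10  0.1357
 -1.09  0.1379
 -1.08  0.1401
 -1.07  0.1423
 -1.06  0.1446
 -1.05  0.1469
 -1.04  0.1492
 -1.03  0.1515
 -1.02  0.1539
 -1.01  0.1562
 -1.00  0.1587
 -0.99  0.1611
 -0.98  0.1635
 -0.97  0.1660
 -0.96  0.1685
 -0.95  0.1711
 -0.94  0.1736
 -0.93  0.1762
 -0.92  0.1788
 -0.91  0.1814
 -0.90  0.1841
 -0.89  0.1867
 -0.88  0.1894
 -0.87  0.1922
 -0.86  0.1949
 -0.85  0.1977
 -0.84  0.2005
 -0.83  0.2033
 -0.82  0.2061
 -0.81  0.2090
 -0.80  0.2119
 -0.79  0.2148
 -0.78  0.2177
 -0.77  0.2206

σ√T = 0.33·√1 = 0.3300
d₁ = [ln(120/90) + (0.084 − 0.057 + 0.33²/2)·1] / 0.3300 = [0.2877 + 0.0815] / 0.3300 = 1.1186 ≈ 1.12
d₂ = d₁ − σ√T = 1.1186 − 0.3300 = 0.7886 ≈ 0.79
e^(−qT) = e^(−0.057·1) = 0.9446;  e^(−rT) = e^(−0.084·1) = 0.9194
N(−d₂) = N(-0.79) = 0.2148;  N(−d₁) = N(-1.12) = 0.1314
P = 90·0.9194·0.2148 − 120·0.9446·0.1314 = 17.7738 − 14.8945 = 2.8794

€2.88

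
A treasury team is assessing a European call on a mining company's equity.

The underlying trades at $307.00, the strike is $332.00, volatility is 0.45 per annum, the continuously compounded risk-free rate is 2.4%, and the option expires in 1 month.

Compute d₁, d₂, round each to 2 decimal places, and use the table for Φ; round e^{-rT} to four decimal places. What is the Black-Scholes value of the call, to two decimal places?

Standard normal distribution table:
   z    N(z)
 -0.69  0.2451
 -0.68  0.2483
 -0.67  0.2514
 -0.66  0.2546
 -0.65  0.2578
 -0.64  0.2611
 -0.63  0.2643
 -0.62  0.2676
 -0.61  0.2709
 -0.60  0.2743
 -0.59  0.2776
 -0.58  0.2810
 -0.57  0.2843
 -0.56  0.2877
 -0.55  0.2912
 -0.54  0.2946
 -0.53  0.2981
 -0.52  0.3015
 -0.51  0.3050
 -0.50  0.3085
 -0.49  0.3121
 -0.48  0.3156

σ√T = 0.45·√0.08333 = 0.1299
d₁ = [ln(307/332) + (0.024 + 0.45²/2)·0.08333] / 0.1299 = [-0.0783 + 0.0104] / 0.1299 = -0.5223 ≈ -0.52
d₂ = d₁ − σ√T = -0.5223 − 0.1299 = -0.6522 ≈ -0.65
e^(−rT) = e^(−0.024·0.08333) = 0.9980
N(d₁) = N(-0.52) = 0.3015;  N(d₂) = N(-0.65) = 0.2578
C = 307·0.3015 − 332·0.9980·0.2578 = 92.5605 − 85.4184 = 7.1421

$7.14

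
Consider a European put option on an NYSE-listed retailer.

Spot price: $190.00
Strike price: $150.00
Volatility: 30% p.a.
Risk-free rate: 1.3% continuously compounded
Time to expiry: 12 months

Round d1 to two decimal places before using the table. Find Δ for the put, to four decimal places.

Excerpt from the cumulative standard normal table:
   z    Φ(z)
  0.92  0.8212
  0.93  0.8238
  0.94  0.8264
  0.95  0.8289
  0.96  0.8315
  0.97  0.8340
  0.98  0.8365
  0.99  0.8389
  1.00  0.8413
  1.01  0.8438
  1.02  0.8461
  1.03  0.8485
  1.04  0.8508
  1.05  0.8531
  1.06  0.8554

-0.1635

T = 1;  σ√T = 0.3000
d₁ = [ln(190/150) + (0.013 + 0.3²/2)·1] / 0.3000 = [0.2364 + 0.0580] / 0.3000 = 0.9813 ⇒ 0.98
N(d₁) = N(0.98) = 0.8365
Δ_put = N(d₁) − 1 = 0.8365 − 1 = -0.1635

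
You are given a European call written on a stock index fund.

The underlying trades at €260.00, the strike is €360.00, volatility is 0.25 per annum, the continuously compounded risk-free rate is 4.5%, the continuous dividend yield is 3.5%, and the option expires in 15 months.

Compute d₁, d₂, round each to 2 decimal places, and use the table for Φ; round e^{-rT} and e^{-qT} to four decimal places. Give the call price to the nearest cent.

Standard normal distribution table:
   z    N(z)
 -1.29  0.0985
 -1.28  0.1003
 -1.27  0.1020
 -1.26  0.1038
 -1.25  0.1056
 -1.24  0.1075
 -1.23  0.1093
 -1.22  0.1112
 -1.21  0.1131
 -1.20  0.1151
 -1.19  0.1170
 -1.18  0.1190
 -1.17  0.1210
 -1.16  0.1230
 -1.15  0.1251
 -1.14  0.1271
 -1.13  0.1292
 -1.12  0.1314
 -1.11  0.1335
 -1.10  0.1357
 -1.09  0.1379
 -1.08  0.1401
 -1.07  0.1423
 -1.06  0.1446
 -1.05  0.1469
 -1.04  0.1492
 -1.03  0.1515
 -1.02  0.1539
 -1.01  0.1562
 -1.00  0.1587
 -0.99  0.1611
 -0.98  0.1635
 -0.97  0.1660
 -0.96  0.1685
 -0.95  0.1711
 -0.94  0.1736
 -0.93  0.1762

€5.37

σ√T = 0.25 × 1.1180 = 0.2795
d₁ = [ln(260/360) + (0.045 − 0.035 + ½·0.25²)·1.25] / (σ√T) = (-0.3254 + 0.0516) / 0.2795 = -0.9798 → -0.98
d₂ = -0.9798 − 0.2795 = -1.2593 → -1.26
e^(−qT) = e^(−0.035·1.25) = 0.9572;  e^(−rT) = e^(−0.045·1.25) = 0.9453
C = 260·0.9572·N(-0.98) − 360·0.9453·N(-1.26) = 260·0.9572·0.1635 − 360·0.9453·0.1038 = 40.6906 − 35.3240 = 5.3666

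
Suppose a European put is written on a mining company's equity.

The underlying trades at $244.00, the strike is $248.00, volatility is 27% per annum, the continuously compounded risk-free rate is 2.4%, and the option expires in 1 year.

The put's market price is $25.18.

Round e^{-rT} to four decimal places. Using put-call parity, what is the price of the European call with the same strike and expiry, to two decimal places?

$27.06

exp(−rT) = exp(−0.024·1) = 0.9763
Put-call parity: C − P = S − K·e^(−rT) = 244 − 248·0.9763 = 244 − 242.1224 = 1.8776
C = P + (C − P) = 25.18 + (1.8776) = 27.0576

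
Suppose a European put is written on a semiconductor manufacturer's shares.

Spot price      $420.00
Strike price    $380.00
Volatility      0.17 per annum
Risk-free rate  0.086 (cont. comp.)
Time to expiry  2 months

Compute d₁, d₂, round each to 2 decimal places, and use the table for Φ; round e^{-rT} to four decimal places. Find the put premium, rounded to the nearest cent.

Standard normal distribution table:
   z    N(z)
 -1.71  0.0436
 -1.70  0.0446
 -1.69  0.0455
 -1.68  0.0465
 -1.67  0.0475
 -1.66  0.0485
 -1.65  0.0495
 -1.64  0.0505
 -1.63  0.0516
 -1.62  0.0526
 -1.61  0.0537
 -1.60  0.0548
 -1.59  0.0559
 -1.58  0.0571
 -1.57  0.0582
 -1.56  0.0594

$0.59

T = 0.1667;  σ√T = 0.0694
d₁ = [ln(420/380) + (0.086 + 0.17²/2)·0.1667] / 0.0694 = [0.1001 + 0.0167] / 0.0694 = 1.6833 which rounds to 1.68
d₂ = d₁ − σ√T = 1.6833 − 0.0694 = 1.6139 which rounds to 1.61
e^(−rT) = e^(−0.086·0.1667) = 0.9858
N(−d₂) = N(-1.61) = 0.0537;  N(−d₁) = N(-1.68) = 0.0465
P = 380·0.9858·0.0537 − 420·0.0465 = 20.1162 − 19.5300 = 0.5862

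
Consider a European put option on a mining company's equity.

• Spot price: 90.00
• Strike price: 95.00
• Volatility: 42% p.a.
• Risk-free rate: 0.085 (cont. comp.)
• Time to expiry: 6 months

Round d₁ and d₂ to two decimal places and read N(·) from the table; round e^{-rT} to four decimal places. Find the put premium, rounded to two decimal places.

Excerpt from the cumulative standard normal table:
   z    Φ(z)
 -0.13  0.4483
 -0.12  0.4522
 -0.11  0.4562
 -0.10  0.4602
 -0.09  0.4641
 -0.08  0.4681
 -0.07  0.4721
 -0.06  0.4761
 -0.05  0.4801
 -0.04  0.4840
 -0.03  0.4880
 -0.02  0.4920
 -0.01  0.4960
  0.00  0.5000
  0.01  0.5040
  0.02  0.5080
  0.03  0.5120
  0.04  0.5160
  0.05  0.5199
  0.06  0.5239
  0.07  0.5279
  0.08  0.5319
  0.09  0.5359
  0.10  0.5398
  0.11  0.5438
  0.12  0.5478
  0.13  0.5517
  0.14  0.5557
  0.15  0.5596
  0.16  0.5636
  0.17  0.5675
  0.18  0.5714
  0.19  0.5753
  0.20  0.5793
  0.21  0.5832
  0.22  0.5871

σ√T = 0.42 × 0.7071 = 0.2970
d₁ = [ln(90/95) + (0.085 + 0.42²/2)·0.5] / 0.2970 = [-0.0541 + 0.0866] / 0.2970 = 0.1095 ≈ 0.11
d₂ = d₁ − σ√T = 0.1095 − 0.2970 = -0.1874 ≈ -0.19
exp(−rT) = exp(−0.085·0.5) = 0.9584
P = 95·0.9584·N(0.19) − 90·N(-0.11) = 95·0.9584·0.5753 − 90·0.4562 = 52.3799 − 41.0580 = 11.3219

11.32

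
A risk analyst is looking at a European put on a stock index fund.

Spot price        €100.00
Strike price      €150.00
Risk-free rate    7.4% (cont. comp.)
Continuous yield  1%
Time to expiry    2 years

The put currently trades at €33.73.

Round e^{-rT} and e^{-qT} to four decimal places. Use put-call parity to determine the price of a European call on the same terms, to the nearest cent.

€2.39

exp(−qT) = exp(−0.01·2) = 0.9802;  exp(−rT) = exp(−0.074·2) = 0.8624
Put-call parity: C − P = S·e^(−qT) − K·e^(−rT) = 100·0.9802 − 150·0.8624 = 98.0200 − 129.3600 = -31.3400
C = P + (C − P) = 33.73 + (-31.3400) = 2.3900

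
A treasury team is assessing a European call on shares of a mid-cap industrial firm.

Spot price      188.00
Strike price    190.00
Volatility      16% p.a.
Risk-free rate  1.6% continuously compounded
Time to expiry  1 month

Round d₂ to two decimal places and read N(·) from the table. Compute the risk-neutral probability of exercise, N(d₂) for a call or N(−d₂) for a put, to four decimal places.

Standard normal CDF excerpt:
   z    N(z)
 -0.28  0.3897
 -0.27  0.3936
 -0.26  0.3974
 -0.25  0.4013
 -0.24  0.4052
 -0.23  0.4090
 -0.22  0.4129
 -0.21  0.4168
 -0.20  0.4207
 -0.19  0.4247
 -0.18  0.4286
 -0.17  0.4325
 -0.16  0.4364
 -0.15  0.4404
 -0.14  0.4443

0.4129

σ√T = 0.16·√0.08333 = 0.0462
d₁ = [ln(188/190) + (0.016 + 0.16²/2)·0.08333] / 0.0462 = [-0.0106 + 0.0024] / 0.0462 = -0.1771 → -0.18
d₂ = d₁ − σ√T = -0.1771 − 0.0462 = -0.2233 → -0.22
Pr(exercise) under Q = N(d₂) = 0.4129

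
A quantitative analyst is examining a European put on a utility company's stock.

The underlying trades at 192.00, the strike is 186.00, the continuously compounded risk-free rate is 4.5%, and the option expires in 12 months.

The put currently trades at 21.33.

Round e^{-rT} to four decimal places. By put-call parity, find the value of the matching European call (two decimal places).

35.51

e^(−rT) = e^(−0.045·1) = 0.9560
Put-call parity: C − P = S − K·e^(−rT) = 192 − 186·0.9560 = 192 − 177.8160 = 14.1840
C = P + (C − P) = 21.33 + (14.1840) = 35.5140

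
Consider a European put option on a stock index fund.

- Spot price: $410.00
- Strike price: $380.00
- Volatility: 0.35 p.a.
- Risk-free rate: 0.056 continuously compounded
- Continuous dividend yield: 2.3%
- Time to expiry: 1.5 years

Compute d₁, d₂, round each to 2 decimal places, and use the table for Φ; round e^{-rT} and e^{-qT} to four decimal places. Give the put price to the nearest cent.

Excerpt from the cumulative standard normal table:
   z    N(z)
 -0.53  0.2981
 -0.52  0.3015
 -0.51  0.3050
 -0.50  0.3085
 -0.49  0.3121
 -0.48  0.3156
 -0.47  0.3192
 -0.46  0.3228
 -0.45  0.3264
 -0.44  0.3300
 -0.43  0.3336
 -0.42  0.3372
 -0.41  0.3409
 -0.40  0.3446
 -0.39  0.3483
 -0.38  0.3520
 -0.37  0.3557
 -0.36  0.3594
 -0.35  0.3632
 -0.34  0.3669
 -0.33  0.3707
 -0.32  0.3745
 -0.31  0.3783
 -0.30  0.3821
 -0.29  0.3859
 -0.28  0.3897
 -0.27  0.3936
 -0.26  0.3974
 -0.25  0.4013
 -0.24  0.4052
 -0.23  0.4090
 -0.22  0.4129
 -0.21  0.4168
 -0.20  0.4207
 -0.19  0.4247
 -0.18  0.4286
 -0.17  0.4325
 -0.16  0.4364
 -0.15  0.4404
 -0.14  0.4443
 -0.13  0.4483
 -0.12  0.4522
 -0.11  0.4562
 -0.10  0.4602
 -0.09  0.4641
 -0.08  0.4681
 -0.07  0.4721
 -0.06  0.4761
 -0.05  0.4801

$42.73

T = 1.5;  σ√T = 0.4287
ln(S/K) + (r − q + σ²/2)T = ln(410/380) + (0.056 − 0.023 + 0.35²/2)·1.5 = 0.0760 + 0.1414 = 0.2174
d₁ = 0.2174 / 0.4287 = 0.5071 ≈ 0.51
d₂ = d₁ − σ√T = 0.5071 − 0.4287 = 0.0784 ≈ 0.08
e^(−qT) = e^(−0.023·1.5) = 0.9661;  e^(−rT) = e^(−0.056·1.5) = 0.9194
N(−d₂) = N(-0.08) = 0.4681;  N(−d₁) = N(-0.51) = 0.3050
P = 380·0.9194·0.4681 − 410·0.9661·0.3050 = 163.5410 − 120.8108 = 42.7302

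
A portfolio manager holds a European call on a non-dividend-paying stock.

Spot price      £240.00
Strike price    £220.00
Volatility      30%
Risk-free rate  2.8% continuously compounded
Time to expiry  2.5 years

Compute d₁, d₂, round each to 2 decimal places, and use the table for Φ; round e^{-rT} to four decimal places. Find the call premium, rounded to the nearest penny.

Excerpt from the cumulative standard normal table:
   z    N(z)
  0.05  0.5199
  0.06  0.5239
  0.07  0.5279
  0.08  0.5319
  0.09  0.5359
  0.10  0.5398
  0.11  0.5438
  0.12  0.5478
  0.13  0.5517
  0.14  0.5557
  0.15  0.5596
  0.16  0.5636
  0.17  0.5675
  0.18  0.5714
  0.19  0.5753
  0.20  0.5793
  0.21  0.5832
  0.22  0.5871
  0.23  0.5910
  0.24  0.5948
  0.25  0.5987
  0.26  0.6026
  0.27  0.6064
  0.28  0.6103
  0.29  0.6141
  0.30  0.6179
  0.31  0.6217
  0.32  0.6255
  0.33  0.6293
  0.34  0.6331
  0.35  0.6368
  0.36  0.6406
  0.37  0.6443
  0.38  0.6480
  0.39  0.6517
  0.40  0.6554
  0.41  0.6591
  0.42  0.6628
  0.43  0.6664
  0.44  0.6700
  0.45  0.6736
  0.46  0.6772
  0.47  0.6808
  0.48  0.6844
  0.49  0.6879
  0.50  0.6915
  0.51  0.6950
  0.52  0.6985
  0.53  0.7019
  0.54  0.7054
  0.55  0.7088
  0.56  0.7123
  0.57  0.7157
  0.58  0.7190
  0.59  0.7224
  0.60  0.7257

£61.84

σ√T = 0.3 × 1.5811 = 0.4743
d₁ = [ln(240/220) + (0.028 + 0.3²/2)·2.5] / 0.4743 = [0.0870 + 0.1825] / 0.4743 = 0.5682 ⇒ 0.57
d₂ = d₁ − σ√T = 0.5682 − 0.4743 = 0.0938 ⇒ 0.09
exp(−rT) = exp(−0.028·2.5) = 0.9324
N(d₁) = N(0.57) = 0.7157;  N(d₂) = N(0.09) = 0.5359
C = 240·0.7157 − 220·0.9324·0.5359 = 171.7680 − 109.9281 = 61.8399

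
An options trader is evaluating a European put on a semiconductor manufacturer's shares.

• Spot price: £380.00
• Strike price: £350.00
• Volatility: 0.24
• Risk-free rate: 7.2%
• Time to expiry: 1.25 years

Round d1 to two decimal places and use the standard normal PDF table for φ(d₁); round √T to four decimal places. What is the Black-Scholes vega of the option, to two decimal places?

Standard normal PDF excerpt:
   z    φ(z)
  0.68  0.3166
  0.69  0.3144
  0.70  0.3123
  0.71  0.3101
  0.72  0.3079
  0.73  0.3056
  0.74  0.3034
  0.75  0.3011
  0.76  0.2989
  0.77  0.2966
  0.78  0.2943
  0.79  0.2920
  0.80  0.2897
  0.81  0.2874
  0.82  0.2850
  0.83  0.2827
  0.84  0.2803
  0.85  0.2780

125.03

σ√T = 0.24·√1.25 = 0.2683
ln(S/K) + (r + σ²/2)T = ln(380/350) + (0.072 + 0.24²/2)·1.25 = 0.0822 + 0.1260 = 0.2082
d₁ = 0.2082 / 0.2683 = 0.7761 which rounds to 0.78
√T = √1.25 = 1.1180
φ(d₁) = φ(0.78) = 0.2943
vega = S·φ(d₁)·√T = 380·0.2943·1.1180 = 125.0304
(Vega is the same for a European call and put with the same parameters.)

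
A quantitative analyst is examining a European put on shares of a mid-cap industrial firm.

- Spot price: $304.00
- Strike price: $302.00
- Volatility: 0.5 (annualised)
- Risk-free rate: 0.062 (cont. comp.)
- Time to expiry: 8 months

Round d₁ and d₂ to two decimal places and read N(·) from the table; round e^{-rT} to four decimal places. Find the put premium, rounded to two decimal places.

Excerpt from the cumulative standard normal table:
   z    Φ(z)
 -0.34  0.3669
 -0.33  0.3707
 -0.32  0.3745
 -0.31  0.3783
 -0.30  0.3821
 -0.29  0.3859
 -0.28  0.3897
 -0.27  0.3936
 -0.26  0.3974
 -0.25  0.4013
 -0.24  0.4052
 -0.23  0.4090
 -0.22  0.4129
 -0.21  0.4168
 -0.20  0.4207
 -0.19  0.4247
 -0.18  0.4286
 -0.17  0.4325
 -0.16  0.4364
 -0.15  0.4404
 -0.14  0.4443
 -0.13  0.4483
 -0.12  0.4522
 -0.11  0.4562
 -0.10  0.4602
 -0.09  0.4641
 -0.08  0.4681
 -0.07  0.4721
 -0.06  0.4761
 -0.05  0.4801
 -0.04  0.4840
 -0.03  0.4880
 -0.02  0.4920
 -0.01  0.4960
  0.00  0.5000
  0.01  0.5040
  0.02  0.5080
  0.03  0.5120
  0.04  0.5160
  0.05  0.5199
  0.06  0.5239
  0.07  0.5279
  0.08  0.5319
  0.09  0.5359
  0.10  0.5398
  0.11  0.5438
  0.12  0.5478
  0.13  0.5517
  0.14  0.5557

$41.44

σ√T = 0.5·√0.6667 = 0.4082
d₁ = [ln(304/302) + (0.062 + 0.5²/2)·0.6667] / 0.4082 = [0.0066 + 0.1247] / 0.4082 = 0.3215 → 0.32
d₂ = d₁ − σ√T = 0.3215 − 0.4082 = -0.0867 → -0.09
exp(−rT) = exp(−0.062·0.6667) = 0.9595
N(−d₂) = N(0.09) = 0.5359;  N(−d₁) = N(-0.32) = 0.3745
P = 302·0.9595·0.5359 − 304·0.3745 = 155.2872 − 113.8480 = 41.4392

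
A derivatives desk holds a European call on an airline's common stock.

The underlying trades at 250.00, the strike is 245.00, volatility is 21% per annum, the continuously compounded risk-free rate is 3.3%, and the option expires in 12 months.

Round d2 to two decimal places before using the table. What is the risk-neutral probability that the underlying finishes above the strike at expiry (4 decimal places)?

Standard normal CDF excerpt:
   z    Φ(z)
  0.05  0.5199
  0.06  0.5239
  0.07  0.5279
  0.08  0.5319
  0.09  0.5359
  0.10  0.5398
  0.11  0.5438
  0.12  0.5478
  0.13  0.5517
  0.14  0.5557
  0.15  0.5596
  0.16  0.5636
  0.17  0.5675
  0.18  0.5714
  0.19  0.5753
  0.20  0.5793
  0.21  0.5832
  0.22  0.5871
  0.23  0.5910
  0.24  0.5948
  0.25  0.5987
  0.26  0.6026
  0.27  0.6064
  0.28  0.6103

σ√T = 0.21 × 1.0000 = 0.2100
d₁ = [ln(250/245) + (0.033 + ½·0.21²)·1] / (σ√T) = (0.0202 + 0.0551) / 0.2100 = 0.3583 → 0.36
d₂ = 0.3583 − 0.2100 = 0.1483 → 0.15
Pr(exercise) under Q = N(d₂) = 0.5596

0.5596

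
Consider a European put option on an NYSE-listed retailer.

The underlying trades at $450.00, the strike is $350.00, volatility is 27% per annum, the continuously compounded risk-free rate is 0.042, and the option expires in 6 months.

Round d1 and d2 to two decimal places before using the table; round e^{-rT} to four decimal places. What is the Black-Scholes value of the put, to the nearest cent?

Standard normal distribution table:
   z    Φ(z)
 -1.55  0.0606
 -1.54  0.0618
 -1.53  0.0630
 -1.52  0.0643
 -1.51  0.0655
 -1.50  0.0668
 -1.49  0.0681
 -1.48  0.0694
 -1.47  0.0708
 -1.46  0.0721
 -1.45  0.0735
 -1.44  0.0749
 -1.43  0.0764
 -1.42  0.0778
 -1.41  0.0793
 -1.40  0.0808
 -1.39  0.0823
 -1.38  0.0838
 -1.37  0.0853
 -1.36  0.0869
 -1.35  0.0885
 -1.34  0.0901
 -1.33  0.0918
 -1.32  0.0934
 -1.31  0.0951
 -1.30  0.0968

$2.53

T = 0.5;  σ√T = 0.1909
d₁ = [ln(450/350) + (0.042 + 0.27²/2)·0.5] / 0.1909 = [0.2513 + 0.0392] / 0.1909 = 1.5218 which rounds to 1.52
d₂ = d₁ − σ√T = 1.5218 − 0.1909 = 1.3309 which rounds to 1.33
e^(−rT) = e^(−0.042·0.5) = 0.9792
N(−d₂) = N(-1.33) = 0.0918;  N(−d₁) = N(-1.52) = 0.0643
P = 350·0.9792·0.0918 − 450·0.0643 = 31.4617 − 28.9350 = 2.5267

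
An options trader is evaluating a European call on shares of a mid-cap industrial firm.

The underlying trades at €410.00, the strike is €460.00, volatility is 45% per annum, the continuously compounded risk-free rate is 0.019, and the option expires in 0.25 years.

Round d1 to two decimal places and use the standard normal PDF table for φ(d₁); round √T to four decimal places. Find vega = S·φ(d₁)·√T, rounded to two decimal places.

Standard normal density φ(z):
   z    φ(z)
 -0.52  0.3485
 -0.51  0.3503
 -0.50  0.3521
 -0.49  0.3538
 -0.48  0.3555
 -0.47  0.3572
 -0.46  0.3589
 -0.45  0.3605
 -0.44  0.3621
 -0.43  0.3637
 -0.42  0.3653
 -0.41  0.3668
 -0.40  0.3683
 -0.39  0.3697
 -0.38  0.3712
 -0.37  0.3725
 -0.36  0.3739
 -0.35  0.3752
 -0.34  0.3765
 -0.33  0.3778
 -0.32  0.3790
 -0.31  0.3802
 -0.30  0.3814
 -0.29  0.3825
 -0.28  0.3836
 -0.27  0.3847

σ√T = 0.45·√0.25 = 0.2250
d₁ = [ln(410/460) + (0.019 + ½·0.45²)·0.25] / (σ√T) = (-0.1151 + 0.0301) / 0.2250 = -0.3778 ≈ -0.38
√T = √0.25 = 0.5000
φ(d₁) = φ(-0.38) = 0.3712
vega = S·φ(d₁)·√T = 410·0.3712·0.5000 = 76.0960
(The put has the same vega.)

76.10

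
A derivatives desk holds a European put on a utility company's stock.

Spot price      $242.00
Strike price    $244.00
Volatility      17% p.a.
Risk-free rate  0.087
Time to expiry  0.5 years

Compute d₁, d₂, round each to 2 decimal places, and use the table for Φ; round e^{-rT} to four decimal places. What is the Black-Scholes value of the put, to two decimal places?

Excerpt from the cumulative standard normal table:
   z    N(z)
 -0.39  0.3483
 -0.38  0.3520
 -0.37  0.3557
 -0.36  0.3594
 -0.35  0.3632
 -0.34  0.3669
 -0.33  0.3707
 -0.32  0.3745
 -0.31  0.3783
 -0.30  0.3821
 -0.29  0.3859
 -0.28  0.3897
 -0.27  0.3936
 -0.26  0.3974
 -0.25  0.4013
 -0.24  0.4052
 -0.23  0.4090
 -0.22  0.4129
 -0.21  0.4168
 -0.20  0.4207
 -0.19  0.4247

$7.65

T = 0.5;  σ√T = 0.1202
d₁ = [ln(242/244) + (0.087 + ½·0.17²)·0.5] / (σ√T) = (-0.0082 + 0.0507) / 0.1202 = 0.3535 which rounds to 0.35
d₂ = 0.3535 − 0.1202 = 0.2333 which rounds to 0.23
e^(−rT) = e^(−0.087·0.5) = 0.9574
P = 244·0.9574·N(-0.23) − 242·N(-0.35) = 244·0.9574·0.4090 − 242·0.3632 = 95.5447 − 87.8944 = 7.6503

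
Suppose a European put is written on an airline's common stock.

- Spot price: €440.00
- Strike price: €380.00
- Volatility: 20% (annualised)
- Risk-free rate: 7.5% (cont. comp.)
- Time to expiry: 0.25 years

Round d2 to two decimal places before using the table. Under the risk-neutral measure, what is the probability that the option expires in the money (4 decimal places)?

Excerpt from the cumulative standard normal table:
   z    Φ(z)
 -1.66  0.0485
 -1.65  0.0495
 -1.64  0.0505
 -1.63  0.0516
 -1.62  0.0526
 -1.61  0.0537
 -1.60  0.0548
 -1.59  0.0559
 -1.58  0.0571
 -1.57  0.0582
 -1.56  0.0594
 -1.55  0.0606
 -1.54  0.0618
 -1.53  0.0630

σ√T = 0.2·√0.25 = 0.1000
d₁ = [ln(440/380) + (0.075 + 0.2²/2)·0.25] / 0.1000 = [0.1466 + 0.0238] / 0.1000 = 1.7035 ≈ 1.70
d₂ = d₁ − σ√T = 1.7035 − 0.1000 = 1.6035 ≈ 1.60
Pr(exercise) under Q = N(−d₂) = N(-1.60) = 0.0548

0.0548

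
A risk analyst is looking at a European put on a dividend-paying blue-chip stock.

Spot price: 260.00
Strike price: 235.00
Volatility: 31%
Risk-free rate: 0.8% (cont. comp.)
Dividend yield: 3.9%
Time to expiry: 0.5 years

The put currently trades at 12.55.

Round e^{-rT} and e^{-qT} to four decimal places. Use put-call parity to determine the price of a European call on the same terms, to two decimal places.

33.47

exp(−qT) = exp(−0.039·0.5) = 0.9807;  exp(−rT) = exp(−0.008·0.5) = 0.9960
Put-call parity: C − P = S·e^(−qT) − K·e^(−rT) = 260·0.9807 − 235·0.9960 = 254.9820 − 234.0600 = 20.9220
C = P + (C − P) = 12.55 + (20.9220) = 33.4720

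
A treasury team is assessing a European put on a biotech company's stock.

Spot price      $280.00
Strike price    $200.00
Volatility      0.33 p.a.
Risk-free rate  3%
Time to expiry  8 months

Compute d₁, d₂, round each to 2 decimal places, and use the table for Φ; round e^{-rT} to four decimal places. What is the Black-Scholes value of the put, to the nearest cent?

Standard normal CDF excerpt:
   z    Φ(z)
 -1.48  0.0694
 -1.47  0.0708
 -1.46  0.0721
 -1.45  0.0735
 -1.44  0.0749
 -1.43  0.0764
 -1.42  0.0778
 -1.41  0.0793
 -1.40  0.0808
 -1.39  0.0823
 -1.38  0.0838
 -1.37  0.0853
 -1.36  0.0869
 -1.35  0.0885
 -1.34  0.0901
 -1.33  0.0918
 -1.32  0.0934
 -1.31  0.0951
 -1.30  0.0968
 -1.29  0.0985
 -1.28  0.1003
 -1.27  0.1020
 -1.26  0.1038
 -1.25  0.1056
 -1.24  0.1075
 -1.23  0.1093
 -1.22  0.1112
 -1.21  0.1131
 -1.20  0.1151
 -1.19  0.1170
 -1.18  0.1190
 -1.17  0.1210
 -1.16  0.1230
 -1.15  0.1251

σ√T = 0.33·√0.6667 = 0.2694
d₁ = [ln(280/200) + (0.03 + 0.33²/2)·0.6667] / 0.2694 = [0.3365 + 0.0563] / 0.2694 = 1.4577 ≈ 1.46
d₂ = d₁ − σ√T = 1.4577 − 0.2694 = 1.1883 ≈ 1.19
exp(−rT) = exp(−0.03·0.6667) = 0.9802
N(−d₂) = N(-1.19) = 0.1170;  N(−d₁) = N(-1.46) = 0.0721
P = 200·0.9802·0.1170 − 280·0.0721 = 22.9367 − 20.1880 = 2.7487

$2.75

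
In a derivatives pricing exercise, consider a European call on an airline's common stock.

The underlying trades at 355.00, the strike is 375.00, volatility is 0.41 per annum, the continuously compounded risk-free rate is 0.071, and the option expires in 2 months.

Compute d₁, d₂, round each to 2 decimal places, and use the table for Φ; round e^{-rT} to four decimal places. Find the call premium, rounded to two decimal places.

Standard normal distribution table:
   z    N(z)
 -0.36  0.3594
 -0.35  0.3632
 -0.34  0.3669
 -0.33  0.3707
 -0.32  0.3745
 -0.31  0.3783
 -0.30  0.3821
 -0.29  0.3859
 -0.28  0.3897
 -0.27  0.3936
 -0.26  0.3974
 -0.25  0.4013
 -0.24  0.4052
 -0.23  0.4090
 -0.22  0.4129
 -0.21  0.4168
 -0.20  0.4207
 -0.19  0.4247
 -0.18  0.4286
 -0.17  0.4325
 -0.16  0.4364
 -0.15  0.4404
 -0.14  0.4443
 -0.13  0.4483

T = 0.1667;  σ√T = 0.1674
d₁ = [ln(355/375) + (0.071 + 0.41²/2)·0.1667] / 0.1674 = [-0.0548 + 0.0258] / 0.1674 = -0.1731 → -0.17
d₂ = d₁ − σ√T = -0.1731 − 0.1674 = -0.3404 → -0.34
e^(−rT) = e^(−0.071·0.1667) = 0.9882
N(d₁) = N(-0.17) = 0.4325;  N(d₂) = N(-0.34) = 0.3669
C = 355·0.4325 − 375·0.9882·0.3669 = 153.5375 − 135.9640 = 17.5735

17.57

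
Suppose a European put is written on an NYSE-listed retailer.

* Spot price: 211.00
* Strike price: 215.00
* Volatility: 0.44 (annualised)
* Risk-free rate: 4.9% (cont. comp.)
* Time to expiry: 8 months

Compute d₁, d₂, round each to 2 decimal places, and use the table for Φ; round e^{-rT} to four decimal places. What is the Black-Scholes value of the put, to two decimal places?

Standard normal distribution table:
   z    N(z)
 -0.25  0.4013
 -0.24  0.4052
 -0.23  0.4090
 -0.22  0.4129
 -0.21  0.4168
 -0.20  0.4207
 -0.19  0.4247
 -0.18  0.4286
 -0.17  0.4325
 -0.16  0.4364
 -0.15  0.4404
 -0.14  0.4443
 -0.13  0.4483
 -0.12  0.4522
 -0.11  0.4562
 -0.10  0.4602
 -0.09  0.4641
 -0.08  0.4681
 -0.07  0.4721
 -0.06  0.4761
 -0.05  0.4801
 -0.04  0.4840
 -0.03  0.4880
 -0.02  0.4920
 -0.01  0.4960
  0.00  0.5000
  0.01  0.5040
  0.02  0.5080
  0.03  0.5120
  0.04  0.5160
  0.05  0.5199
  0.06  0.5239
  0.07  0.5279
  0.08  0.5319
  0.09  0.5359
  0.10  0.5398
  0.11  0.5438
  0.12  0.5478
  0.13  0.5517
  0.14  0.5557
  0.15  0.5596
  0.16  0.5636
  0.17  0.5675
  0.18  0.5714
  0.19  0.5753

28.52

T = 0.6667;  σ√T = 0.3593
ln(S/K) + (r + σ²/2)T = ln(211/215) + (0.049 + 0.44²/2)·0.6667 = -0.0188 + 0.0972 = 0.0784
d₁ = 0.0784 / 0.3593 = 0.2183 ⇒ 0.22
d₂ = d₁ − σ√T = 0.2183 − 0.3593 = -0.1410 ⇒ -0.14
e^(−rT) = e^(−0.049·0.6667) = 0.9679
P = 215·0.9679·N(0.14) − 211·N(-0.22) = 215·0.9679·0.5557 − 211·0.4129 = 115.6403 − 87.1219 = 28.5184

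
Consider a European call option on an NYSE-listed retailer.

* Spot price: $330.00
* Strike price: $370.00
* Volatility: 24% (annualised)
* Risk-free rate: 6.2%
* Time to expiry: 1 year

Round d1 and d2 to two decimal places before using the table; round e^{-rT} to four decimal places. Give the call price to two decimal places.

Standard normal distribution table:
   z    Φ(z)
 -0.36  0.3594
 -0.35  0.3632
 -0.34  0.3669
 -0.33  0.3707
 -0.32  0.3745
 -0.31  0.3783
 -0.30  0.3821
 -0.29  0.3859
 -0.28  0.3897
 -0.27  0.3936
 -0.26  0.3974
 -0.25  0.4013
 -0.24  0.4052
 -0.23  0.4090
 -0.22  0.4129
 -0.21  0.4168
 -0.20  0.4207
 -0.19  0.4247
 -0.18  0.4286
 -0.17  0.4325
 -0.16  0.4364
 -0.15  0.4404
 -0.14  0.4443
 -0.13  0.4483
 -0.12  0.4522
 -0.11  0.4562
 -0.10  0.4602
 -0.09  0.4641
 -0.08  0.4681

$24.27

σ√T = 0.24·√1 = 0.2400
d₁ = [ln(330/370) + (0.062 + 0.24²/2)·1] / 0.2400 = [-0.1144 + 0.0908] / 0.2400 = -0.0984 ≈ -0.10
d₂ = d₁ − σ√T = -0.0984 − 0.2400 = -0.3384 ≈ -0.34
e^(−rT) = e^(−0.062·1) = 0.9399
N(d₁) = N(-0.10) = 0.4602;  N(d₂) = N(-0.34) = 0.3669
C = 330·0.4602 − 370·0.9399·0.3669 = 151.8660 − 127.5942 = 24.2718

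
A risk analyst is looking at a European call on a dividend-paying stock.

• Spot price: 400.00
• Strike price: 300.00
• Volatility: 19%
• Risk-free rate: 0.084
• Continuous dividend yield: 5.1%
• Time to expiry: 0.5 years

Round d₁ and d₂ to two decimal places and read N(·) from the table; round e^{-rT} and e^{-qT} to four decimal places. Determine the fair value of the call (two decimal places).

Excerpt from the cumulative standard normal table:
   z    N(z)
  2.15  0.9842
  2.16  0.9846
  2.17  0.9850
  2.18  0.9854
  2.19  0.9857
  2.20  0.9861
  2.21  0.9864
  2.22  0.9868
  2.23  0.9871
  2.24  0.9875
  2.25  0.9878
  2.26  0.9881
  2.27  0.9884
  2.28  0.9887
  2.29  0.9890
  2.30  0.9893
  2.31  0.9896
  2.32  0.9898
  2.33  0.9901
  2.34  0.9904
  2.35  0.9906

102.39

σ√T = 0.19·√0.5 = 0.1344
d₁ = [ln(400/300) + (0.084 − 0.051 + 0.19²/2)·0.5] / 0.1344 = [0.2877 + 0.0255] / 0.1344 = 2.3313 ≈ 2.33
d₂ = d₁ − σ√T = 2.3313 − 0.1344 = 2.1969 ≈ 2.20
exp(−qT) = exp(−0.051·0.5) = 0.9748;  exp(−rT) = exp(−0.084·0.5) = 0.9589
N(d₁) = N(2.33) = 0.9901;  N(d₂) = N(2.20) = 0.9861
C = 400·0.9748·0.9901 − 300·0.9589·0.9861 = 386.0598 − 283.6714 = 102.3884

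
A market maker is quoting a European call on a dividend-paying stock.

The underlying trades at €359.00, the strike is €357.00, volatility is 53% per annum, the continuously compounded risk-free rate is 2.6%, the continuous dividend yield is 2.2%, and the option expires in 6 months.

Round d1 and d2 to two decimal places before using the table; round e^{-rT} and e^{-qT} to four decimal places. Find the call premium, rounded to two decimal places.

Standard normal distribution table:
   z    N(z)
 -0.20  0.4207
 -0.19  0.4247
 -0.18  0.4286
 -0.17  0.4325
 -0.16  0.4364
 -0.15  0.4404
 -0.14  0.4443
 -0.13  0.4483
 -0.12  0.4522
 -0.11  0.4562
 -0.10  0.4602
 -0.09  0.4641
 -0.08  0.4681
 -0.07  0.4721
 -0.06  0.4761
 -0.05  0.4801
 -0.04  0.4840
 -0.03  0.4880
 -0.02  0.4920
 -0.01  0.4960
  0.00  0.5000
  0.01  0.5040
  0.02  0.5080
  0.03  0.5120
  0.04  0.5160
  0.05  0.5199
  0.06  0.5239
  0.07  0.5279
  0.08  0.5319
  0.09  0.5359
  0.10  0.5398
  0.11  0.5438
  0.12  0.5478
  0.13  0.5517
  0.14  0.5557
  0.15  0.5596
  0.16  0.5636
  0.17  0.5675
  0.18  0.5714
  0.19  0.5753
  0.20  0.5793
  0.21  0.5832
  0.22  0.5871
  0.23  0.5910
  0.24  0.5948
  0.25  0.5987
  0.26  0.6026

€54.68

T = 0.5;  σ√T = 0.3748
d₁ = [ln(359/357) + (0.026 − 0.022 + ½·0.53²)·0.5] / (σ√T) = (0.0056 + 0.0722) / 0.3748 = 0.2076 → 0.21
d₂ = 0.2076 − 0.3748 = -0.1671 → -0.17
exp(−qT) = exp(−0.022·0.5) = 0.9891;  exp(−rT) = exp(−0.026·0.5) = 0.9871
N(d₁) = N(0.21) = 0.5832;  N(d₂) = N(-0.17) = 0.4325
C = 359·0.9891·0.5832 − 357·0.9871·0.4325 = 207.0867 − 152.4107 = 54.6760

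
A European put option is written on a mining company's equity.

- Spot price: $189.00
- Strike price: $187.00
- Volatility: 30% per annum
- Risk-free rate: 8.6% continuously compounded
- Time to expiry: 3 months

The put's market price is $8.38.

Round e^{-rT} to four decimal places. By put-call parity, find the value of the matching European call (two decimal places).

e^(−rT) = e^(−0.086·0.25) = 0.9787
Put-call parity: C − P = S − K·e^(−rT) = 189 − 187·0.9787 = 189 − 183.0169 = 5.9831
C = P + (C − P) = 8.38 + (5.9831) = 14.3631

$14.36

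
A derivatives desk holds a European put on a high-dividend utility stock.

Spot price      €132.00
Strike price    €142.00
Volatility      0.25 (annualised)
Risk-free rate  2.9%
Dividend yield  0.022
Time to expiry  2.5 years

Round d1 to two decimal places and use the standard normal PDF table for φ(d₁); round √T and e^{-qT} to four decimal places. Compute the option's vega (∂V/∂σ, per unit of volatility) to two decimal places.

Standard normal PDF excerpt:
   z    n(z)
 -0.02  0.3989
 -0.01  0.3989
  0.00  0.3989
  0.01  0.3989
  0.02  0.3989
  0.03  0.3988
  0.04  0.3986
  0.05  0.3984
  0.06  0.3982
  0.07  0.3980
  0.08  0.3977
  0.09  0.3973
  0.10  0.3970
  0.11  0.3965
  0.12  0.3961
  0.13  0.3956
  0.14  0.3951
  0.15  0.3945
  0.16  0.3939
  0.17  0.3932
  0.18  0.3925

78.66

σ√T = 0.25·√2.5 = 0.3953
d₁ = [ln(132/142) + (0.029 − 0.022 + 0.25²/2)·2.5] / 0.3953 = [-0.0730 + 0.0956] / 0.3953 = 0.0572 which rounds to 0.06
√T = √2.5 = 1.5811
φ(d₁) = φ(0.06) = 0.3982
exp(−qT) = exp(−0.022·2.5) = 0.9465
vega = S·exp(−qT)·φ(d₁)·√T = 132·0.9465·0.3982·1.5811 = 78.6602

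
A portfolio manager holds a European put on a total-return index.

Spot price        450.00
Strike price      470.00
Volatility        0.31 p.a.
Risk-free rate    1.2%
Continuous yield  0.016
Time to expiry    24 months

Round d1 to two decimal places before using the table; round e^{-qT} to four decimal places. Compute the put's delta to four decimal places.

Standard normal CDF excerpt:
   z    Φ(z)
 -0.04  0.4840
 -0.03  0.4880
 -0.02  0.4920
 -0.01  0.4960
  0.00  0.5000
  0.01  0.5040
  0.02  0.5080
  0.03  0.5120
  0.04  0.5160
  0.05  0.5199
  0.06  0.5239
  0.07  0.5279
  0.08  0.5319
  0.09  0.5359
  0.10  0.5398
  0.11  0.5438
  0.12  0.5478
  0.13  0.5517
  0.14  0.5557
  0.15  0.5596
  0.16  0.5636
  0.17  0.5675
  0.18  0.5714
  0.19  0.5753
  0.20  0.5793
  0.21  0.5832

-0.4457

T = 2;  σ√T = 0.4384
d₁ = [ln(450/470) + (0.012 − 0.016 + 0.31²/2)·2] / 0.4384 = [-0.0435 + 0.0881] / 0.4384 = 0.1018 → 0.10
N(d₁) = N(0.10) = 0.5398
Δ_put = e^(−qT)·(N(d₁) − 1) = 0.9685·(0.5398 − 1) = -0.4457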